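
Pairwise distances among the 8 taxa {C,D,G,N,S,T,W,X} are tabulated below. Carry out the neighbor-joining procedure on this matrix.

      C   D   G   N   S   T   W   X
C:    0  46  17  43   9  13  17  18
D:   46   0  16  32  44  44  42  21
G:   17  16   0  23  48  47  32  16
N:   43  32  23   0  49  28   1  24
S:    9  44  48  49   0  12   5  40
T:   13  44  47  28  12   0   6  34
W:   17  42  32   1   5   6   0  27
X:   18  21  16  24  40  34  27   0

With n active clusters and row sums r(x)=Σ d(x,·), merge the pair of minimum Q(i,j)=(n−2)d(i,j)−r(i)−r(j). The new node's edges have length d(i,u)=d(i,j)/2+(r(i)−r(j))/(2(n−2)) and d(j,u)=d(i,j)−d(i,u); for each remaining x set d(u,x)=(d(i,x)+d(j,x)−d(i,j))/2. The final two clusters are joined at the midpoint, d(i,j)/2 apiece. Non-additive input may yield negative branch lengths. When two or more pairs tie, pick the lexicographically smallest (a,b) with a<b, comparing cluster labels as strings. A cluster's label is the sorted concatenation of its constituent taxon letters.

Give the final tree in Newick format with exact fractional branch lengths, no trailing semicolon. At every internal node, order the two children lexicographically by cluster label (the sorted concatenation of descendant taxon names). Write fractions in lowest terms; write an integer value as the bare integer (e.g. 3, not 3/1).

iteration 1: select D,G (d=16, Q=-348); attach at lengths (71/6, 25/6); label the merged cluster DG
  updated: d(C,DG)=47/2, d(DG,N)=39/2, d(DG,S)=38, d(DG,T)=75/2, d(DG,W)=29, d(DG,X)=21/2
iteration 2: select DG,X (d=21/2, Q=-259); attach at lengths (57/10, 24/5); label the merged cluster DGX
  updated: d(C,DGX)=31/2, d(DGX,N)=33/2, d(DGX,S)=135/4, d(DGX,T)=61/2, d(DGX,W)=91/4
iteration 3: select DGX,N (d=33/2, Q=-381/2); attach at lengths (95/16, 169/16); label the merged cluster DGNX
  updated: d(C,DGNX)=21, d(DGNX,S)=265/8, d(DGNX,T)=21, d(DGNX,W)=29/8
iteration 4: select DGNX,W (d=29/8, Q=-199/2); attach at lengths (29/3, -145/24); label the merged cluster DGNWX
  updated: d(C,DGNWX)=275/16, d(DGNWX,S)=69/4, d(DGNWX,T)=187/16
iteration 5: select C,S (d=9, Q=-951/16); attach at lengths (303/64, 273/64); label the merged cluster CS
  updated: d(CS,DGNWX)=407/32, d(CS,T)=8
iteration 6: select CS,DGNWX (d=407/32, Q=-1037/32); attach at lengths (289/64, 525/64); label the merged cluster CDGNSWX
  updated: d(CDGNSWX,T)=223/64
iteration 7: select CDGNSWX,T (d=223/64); attach at lengths (223/128, 223/128); label the merged cluster CDGNSTWX
final tree: (((C:303/64,S:273/64):289/64,((((D:71/6,G:25/6):57/10,X:24/5):95/16,N:169/16):29/3,W:-145/24):525/64):223/128,T:223/128)
total length: 4597/64

(((C:303/64,S:273/64):289/64,((((D:71/6,G:25/6):57/10,X:24/5):95/16,N:169/16):29/3,W:-145/24):525/64):223/128,T:223/128)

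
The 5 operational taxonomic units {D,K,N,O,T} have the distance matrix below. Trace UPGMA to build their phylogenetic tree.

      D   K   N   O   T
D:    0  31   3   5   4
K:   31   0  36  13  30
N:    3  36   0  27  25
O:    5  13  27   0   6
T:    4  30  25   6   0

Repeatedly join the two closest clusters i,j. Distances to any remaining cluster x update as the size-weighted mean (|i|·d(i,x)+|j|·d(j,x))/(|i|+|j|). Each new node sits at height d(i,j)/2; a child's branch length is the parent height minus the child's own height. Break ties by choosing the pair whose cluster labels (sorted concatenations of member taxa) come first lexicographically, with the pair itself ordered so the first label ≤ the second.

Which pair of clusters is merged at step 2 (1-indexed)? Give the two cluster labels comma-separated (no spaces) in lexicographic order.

step 1: merge (D,N) at d=3; branch lengths D→3/2, N→3/2; new cluster DN
  updated: d(DN,K)=67/2, d(DN,O)=16, d(DN,T)=29/2
step 2: merge (O,T) at d=6; branch lengths O→3, T→3; new cluster OT
  updated: d(DN,OT)=61/4, d(K,OT)=43/2
step 3: merge (DN,OT) at d=61/4; branch lengths DN→49/8, OT→37/8; new cluster DNOT
  updated: d(DNOT,K)=55/2
step 4: merge (DNOT,K) at d=55/2; branch lengths DNOT→49/8, K→55/4; new cluster DKNOT
final tree: (((D:3/2,N:3/2):49/8,(O:3,T:3):37/8):49/8,K:55/4)
total length: 317/8

O,T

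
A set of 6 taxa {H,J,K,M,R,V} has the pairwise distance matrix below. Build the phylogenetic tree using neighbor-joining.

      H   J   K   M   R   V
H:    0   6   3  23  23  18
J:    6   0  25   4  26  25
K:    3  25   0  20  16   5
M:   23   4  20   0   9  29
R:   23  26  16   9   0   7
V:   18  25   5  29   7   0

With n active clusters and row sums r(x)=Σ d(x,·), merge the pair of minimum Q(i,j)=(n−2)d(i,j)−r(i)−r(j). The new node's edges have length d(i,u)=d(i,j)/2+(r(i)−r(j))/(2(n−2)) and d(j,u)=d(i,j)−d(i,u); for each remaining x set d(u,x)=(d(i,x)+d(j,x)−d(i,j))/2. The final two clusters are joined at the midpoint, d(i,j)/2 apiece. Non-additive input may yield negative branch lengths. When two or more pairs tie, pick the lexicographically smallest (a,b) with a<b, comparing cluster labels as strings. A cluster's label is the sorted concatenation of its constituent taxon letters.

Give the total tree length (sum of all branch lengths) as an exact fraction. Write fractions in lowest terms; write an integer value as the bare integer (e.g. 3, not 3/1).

561/16

iteration 1: select J,M (d=4, Q=-155); attach at lengths (17/8, 15/8); label the merged cluster JM
  updated: d(H,JM)=25/2, d(JM,K)=41/2, d(JM,R)=31/2, d(JM,V)=25
iteration 2: select R,V (d=7, Q=-191/2); attach at lengths (55/12, 29/12); label the merged cluster RV
  updated: d(H,RV)=17, d(JM,RV)=67/4, d(K,RV)=7
iteration 3: select H,JM (d=25/2, Q=-229/4); attach at lengths (31/16, 169/16); label the merged cluster HJM
  updated: d(HJM,K)=11/2, d(HJM,RV)=85/8
iteration 4: select HJM,K (d=11/2, Q=-185/8); attach at lengths (73/16, 15/16); label the merged cluster HJKM
  updated: d(HJKM,RV)=97/16
iteration 5: select HJKM,RV (d=97/16); attach at lengths (97/32, 97/32); label the merged cluster HJKMRV
final tree: (((H:31/16,(J:17/8,M:15/8):169/16):73/16,K:15/16):97/32,(R:55/12,V:29/12):97/32)
total length: 561/16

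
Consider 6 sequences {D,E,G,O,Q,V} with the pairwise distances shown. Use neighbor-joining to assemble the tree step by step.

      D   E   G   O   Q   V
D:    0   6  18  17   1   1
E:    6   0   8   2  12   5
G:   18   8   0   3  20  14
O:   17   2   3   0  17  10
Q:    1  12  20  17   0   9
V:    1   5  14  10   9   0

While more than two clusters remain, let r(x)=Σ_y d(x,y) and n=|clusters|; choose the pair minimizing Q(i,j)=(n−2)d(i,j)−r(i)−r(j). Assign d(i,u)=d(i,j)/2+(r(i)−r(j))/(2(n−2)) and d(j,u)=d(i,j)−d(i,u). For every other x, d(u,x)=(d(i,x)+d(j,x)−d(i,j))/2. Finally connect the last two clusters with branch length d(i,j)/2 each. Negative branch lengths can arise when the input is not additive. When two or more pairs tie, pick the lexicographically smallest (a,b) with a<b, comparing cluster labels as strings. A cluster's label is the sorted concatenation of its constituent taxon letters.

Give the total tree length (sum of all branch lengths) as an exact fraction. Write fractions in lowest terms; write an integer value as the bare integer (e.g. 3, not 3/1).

iteration 1: select G,O (d=3, Q=-100); attach at lengths (13/4, -1/4); label the merged cluster GO
  updated: d(D,GO)=16, d(E,GO)=7/2, d(GO,Q)=17, d(GO,V)=21/2
iteration 2: select E,GO (d=7/2, Q=-63); attach at lengths (-5/3, 31/6); label the merged cluster EGO
  updated: d(D,EGO)=37/4, d(EGO,Q)=51/4, d(EGO,V)=6
iteration 3: select D,Q (d=1, Q=-32); attach at lengths (-19/8, 27/8); label the merged cluster DQ
  updated: d(DQ,EGO)=21/2, d(DQ,V)=9/2
iteration 4: select DQ,EGO (d=21/2, Q=-21); attach at lengths (9/2, 6); label the merged cluster DEGOQ
  updated: d(DEGOQ,V)=0
iteration 5: select DEGOQ,V (d=0); attach at lengths (0, 0); label the merged cluster DEGOQV
final tree: (((D:-19/8,Q:27/8):9/2,(E:-5/3,(G:13/4,O:-1/4):31/6):6):0,V:0)
total length: 18

18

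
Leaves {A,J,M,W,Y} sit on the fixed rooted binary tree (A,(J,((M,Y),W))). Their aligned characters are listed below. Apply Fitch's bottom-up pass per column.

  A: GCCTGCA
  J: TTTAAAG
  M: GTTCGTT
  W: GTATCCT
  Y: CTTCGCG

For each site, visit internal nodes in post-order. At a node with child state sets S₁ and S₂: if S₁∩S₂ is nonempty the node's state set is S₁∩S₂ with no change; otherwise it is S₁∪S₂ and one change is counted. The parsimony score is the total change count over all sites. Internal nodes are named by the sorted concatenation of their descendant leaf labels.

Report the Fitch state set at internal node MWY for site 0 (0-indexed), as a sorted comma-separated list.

G

MY@0: {G} ∪ {C} = {C,G} (union, +1)
MWY@0: {C,G} ∩ {G} = {G} (intersection, +0)
JMWY@0: {T} ∪ {G} = {G,T} (union, +1)
AJMWY@0: {G} ∩ {G,T} = {G} (intersection, +0)
MY@1: {T} ∩ {T} = {T} (intersection, +0)
MWY@1: {T} ∩ {T} = {T} (intersection, +0)
JMWY@1: {T} ∩ {T} = {T} (intersection, +0)
AJMWY@1: {C} ∪ {T} = {C,T} (union, +1)
MY@2: {T} ∩ {T} = {T} (intersection, +0)
MWY@2: {T} ∪ {A} = {A,T} (union, +1)
JMWY@2: {T} ∩ {A,T} = {T} (intersection, +0)
AJMWY@2: {C} ∪ {T} = {C,T} (union, +1)
MY@3: {C} ∩ {C} = {C} (intersection, +0)
MWY@3: {C} ∪ {T} = {C,T} (union, +1)
JMWY@3: {A} ∪ {C,T} = {A,C,T} (union, +1)
AJMWY@3: {T} ∩ {A,C,T} = {T} (intersection, +0)
MY@4: {G} ∩ {G} = {G} (intersection, +0)
MWY@4: {G} ∪ {C} = {C,G} (union, +1)
JMWY@4: {A} ∪ {C,G} = {A,C,G} (union, +1)
AJMWY@4: {G} ∩ {A,C,G} = {G} (intersection, +0)
MY@5: {T} ∪ {C} = {C,T} (union, +1)
MWY@5: {C,T} ∩ {C} = {C} (intersection, +0)
JMWY@5: {A} ∪ {C} = {A,C} (union, +1)
AJMWY@5: {C} ∩ {A,C} = {C} (intersection, +0)
MY@6: {T} ∪ {G} = {G,T} (union, +1)
MWY@6: {G,T} ∩ {T} = {T} (intersection, +0)
JMWY@6: {G} ∪ {T} = {G,T} (union, +1)
AJMWY@6: {A} ∪ {G,T} = {A,G,T} (union, +1)
per-site changes: [2, 1, 2, 2, 2, 2, 3]; total = 14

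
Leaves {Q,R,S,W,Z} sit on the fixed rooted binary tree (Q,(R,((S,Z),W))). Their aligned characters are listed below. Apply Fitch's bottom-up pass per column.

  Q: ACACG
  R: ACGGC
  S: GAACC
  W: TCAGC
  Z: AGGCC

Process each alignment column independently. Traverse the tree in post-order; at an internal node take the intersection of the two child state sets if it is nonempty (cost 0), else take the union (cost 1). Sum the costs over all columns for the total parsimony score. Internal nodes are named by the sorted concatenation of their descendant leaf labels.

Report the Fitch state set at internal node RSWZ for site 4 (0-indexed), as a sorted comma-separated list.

C

site 0, node SZ: S={G} ∪ Z={A} → {A,G} (+1)
site 0, node SWZ: SZ={A,G} ∪ W={T} → {A,G,T} (+1)
site 0, node RSWZ: R={A} ∩ SWZ={A,G,T} → {A} (+0)
site 0, node QRSWZ: Q={A} ∩ RSWZ={A} → {A} (+0)
site 1, node SZ: S={A} ∪ Z={G} → {A,G} (+1)
site 1, node SWZ: SZ={A,G} ∪ W={C} → {A,C,G} (+1)
site 1, node RSWZ: R={C} ∩ SWZ={A,C,G} → {C} (+0)
site 1, node QRSWZ: Q={C} ∩ RSWZ={C} → {C} (+0)
site 2, node SZ: S={A} ∪ Z={G} → {A,G} (+1)
site 2, node SWZ: SZ={A,G} ∩ W={A} → {A} (+0)
site 2, node RSWZ: R={G} ∪ SWZ={A} → {A,G} (+1)
site 2, node QRSWZ: Q={A} ∩ RSWZ={A,G} → {A} (+0)
site 3, node SZ: S={C} ∩ Z={C} → {C} (+0)
site 3, node SWZ: SZ={C} ∪ W={G} → {C,G} (+1)
site 3, node RSWZ: R={G} ∩ SWZ={C,G} → {G} (+0)
site 3, node QRSWZ: Q={C} ∪ RSWZ={G} → {C,G} (+1)
site 4, node SZ: S={C} ∩ Z={C} → {C} (+0)
site 4, node SWZ: SZ={C} ∩ W={C} → {C} (+0)
site 4, node RSWZ: R={C} ∩ SWZ={C} → {C} (+0)
site 4, node QRSWZ: Q={G} ∪ RSWZ={C} → {C,G} (+1)
per-site changes: [2, 2, 2, 2, 1]; total = 9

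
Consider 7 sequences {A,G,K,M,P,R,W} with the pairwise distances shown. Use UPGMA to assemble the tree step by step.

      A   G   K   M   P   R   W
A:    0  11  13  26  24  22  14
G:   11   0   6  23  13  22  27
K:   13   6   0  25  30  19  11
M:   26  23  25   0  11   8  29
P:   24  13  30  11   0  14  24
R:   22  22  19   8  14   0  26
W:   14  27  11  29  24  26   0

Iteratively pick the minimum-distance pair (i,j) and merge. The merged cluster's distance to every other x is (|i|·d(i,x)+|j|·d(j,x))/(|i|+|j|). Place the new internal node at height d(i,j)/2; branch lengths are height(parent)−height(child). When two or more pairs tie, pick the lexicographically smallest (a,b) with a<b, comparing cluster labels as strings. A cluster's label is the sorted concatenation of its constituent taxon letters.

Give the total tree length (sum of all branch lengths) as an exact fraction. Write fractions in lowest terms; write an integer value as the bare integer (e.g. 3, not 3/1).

103/2

step 1: merge (G,K) at d=6; branch lengths G→3, K→3; new cluster GK
  updated: d(A,GK)=12, d(GK,M)=24, d(GK,P)=43/2, d(GK,R)=41/2, d(GK,W)=19
step 2: merge (M,R) at d=8; branch lengths M→4, R→4; new cluster MR
  updated: d(A,MR)=24, d(GK,MR)=89/4, d(MR,P)=25/2, d(MR,W)=55/2
step 3: merge (A,GK) at d=12; branch lengths A→6, GK→3; new cluster AGK
  updated: d(AGK,MR)=137/6, d(AGK,P)=67/3, d(AGK,W)=52/3
step 4: merge (MR,P) at d=25/2; branch lengths MR→9/4, P→25/4; new cluster MPR
  updated: d(AGK,MPR)=68/3, d(MPR,W)=79/3
step 5: merge (AGK,W) at d=52/3; branch lengths AGK→8/3, W→26/3; new cluster AGKW
  updated: d(AGKW,MPR)=283/12
step 6: merge (AGKW,MPR) at d=283/12; branch lengths AGKW→25/8, MPR→133/24; new cluster AGKMPRW
final tree: (((A:6,(G:3,K:3):3):8/3,W:26/3):25/8,((M:4,R:4):9/4,P:25/4):133/24)
total length: 103/2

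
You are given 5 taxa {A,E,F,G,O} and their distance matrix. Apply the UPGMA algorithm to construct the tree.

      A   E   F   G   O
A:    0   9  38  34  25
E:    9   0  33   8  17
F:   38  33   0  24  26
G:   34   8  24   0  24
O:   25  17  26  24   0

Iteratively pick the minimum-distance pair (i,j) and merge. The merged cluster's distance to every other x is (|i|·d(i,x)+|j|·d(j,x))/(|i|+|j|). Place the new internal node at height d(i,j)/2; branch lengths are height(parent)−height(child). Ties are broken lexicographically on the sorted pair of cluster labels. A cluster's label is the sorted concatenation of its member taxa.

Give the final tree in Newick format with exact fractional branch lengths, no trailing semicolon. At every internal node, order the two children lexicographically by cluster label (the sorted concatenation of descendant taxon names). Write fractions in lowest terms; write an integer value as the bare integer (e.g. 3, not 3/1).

1. join E+G (d=8) ⇒ EG; edges |E|=4, |G|=4
  updated: d(A,EG)=43/2, d(EG,F)=57/2, d(EG,O)=41/2
2. join EG+O (d=41/2) ⇒ EGO; edges |EG|=25/4, |O|=41/4
  updated: d(A,EGO)=68/3, d(EGO,F)=83/3
3. join A+EGO (d=68/3) ⇒ AEGO; edges |A|=34/3, |EGO|=13/12
  updated: d(AEGO,F)=121/4
4. join AEGO+F (d=121/4) ⇒ AEFGO; edges |AEGO|=91/24, |F|=121/8
final tree: ((A:34/3,((E:4,G:4):25/4,O:41/4):13/12):91/24,F:121/8)
total length: 335/6

((A:34/3,((E:4,G:4):25/4,O:41/4):13/12):91/24,F:121/8)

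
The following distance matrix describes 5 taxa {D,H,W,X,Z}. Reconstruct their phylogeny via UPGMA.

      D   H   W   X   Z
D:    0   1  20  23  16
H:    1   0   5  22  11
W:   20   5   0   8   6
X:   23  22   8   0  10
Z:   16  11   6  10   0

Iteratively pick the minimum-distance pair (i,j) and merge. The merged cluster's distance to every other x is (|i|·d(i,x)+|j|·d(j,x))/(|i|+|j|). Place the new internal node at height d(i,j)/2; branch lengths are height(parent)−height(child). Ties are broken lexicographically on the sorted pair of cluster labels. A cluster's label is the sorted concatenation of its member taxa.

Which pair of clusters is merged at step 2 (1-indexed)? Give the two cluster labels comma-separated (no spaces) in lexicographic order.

step 1: merge (D,H) at d=1; branch lengths D→1/2, H→1/2; new cluster DH
  updated: d(DH,W)=25/2, d(DH,X)=45/2, d(DH,Z)=27/2
step 2: merge (W,Z) at d=6; branch lengths W→3, Z→3; new cluster WZ
  updated: d(DH,WZ)=13, d(WZ,X)=9
step 3: merge (WZ,X) at d=9; branch lengths WZ→3/2, X→9/2; new cluster WXZ
  updated: d(DH,WXZ)=97/6
step 4: merge (DH,WXZ) at d=97/6; branch lengths DH→91/12, WXZ→43/12; new cluster DHWXZ
final tree: ((D:1/2,H:1/2):91/12,((W:3,Z:3):3/2,X:9/2):43/12)
total length: 145/6

W,Z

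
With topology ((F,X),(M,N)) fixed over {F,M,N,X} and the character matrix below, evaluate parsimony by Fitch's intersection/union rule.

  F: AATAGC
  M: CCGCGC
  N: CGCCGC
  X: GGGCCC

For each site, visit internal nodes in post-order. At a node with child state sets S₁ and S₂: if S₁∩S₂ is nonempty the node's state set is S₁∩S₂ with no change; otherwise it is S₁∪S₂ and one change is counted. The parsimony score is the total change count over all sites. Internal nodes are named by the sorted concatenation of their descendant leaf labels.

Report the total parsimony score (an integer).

8

site 0, node FX: F={A} ∪ X={G} → {A,G} (+1)
site 0, node MN: M={C} ∩ N={C} → {C} (+0)
site 0, node FMNX: FX={A,G} ∪ MN={C} → {A,C,G} (+1)
site 1, node FX: F={A} ∪ X={G} → {A,G} (+1)
site 1, node MN: M={C} ∪ N={G} → {C,G} (+1)
site 1, node FMNX: FX={A,G} ∩ MN={C,G} → {G} (+0)
site 2, node FX: F={T} ∪ X={G} → {G,T} (+1)
site 2, node MN: M={G} ∪ N={C} → {C,G} (+1)
site 2, node FMNX: FX={G,T} ∩ MN={C,G} → {G} (+0)
site 3, node FX: F={A} ∪ X={C} → {A,C} (+1)
site 3, node MN: M={C} ∩ N={C} → {C} (+0)
site 3, node FMNX: FX={A,C} ∩ MN={C} → {C} (+0)
site 4, node FX: F={G} ∪ X={C} → {C,G} (+1)
site 4, node MN: M={G} ∩ N={G} → {G} (+0)
site 4, node FMNX: FX={C,G} ∩ MN={G} → {G} (+0)
site 5, node FX: F={C} ∩ X={C} → {C} (+0)
site 5, node MN: M={C} ∩ N={C} → {C} (+0)
site 5, node FMNX: FX={C} ∩ MN={C} → {C} (+0)
per-site changes: [2, 2, 2, 1, 1, 0]; total = 8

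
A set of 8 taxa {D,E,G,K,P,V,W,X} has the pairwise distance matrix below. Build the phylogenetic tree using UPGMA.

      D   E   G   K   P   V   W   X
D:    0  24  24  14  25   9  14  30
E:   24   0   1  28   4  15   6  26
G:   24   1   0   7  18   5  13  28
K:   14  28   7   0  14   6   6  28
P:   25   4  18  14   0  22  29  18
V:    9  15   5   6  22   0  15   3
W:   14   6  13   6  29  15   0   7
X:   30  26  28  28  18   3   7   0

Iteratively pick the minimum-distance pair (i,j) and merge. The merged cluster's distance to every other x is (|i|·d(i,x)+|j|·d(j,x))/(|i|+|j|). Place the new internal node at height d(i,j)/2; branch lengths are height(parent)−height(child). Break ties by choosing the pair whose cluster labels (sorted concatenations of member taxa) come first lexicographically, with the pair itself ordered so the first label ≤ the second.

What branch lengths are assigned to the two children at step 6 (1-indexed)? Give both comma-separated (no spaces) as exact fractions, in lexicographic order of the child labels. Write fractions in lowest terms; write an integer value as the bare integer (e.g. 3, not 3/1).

iteration 1: select E,G (d=1); attach at lengths (1/2, 1/2); label the merged cluster EG
  updated: d(D,EG)=24, d(EG,K)=35/2, d(EG,P)=11, d(EG,V)=10, d(EG,W)=19/2, d(EG,X)=27
iteration 2: select V,X (d=3); attach at lengths (3/2, 3/2); label the merged cluster VX
  updated: d(D,VX)=39/2, d(EG,VX)=37/2, d(K,VX)=17, d(P,VX)=20, d(VX,W)=11
iteration 3: select K,W (d=6); attach at lengths (3, 3); label the merged cluster KW
  updated: d(D,KW)=14, d(EG,KW)=27/2, d(KW,P)=43/2, d(KW,VX)=14
iteration 4: select EG,P (d=11); attach at lengths (5, 11/2); label the merged cluster EGP
  updated: d(D,EGP)=73/3, d(EGP,KW)=97/6, d(EGP,VX)=19
iteration 5: select D,KW (d=14); attach at lengths (7, 4); label the merged cluster DKW
  updated: d(DKW,EGP)=170/9, d(DKW,VX)=95/6
iteration 6: select DKW,VX (d=95/6); attach at lengths (11/12, 77/12); label the merged cluster DKVWX
  updated: d(DKVWX,EGP)=284/15
iteration 7: select DKVWX,EGP (d=284/15); attach at lengths (31/20, 119/30); label the merged cluster DEGKPVWX
final tree: (((D:7,(K:3,W:3):4):11/12,(V:3/2,X:3/2):77/12):31/20,((E:1/2,G:1/2):5,P:11/2):119/30)
total length: 887/20

11/12,77/12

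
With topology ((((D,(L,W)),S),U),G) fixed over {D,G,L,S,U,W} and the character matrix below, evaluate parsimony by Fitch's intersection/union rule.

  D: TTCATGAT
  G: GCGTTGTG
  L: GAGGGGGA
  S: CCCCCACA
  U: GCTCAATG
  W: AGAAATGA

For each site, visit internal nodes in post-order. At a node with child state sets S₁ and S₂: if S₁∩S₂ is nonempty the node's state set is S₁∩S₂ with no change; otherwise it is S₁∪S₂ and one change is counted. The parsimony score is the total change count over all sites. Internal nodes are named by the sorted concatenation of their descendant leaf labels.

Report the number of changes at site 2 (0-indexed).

LW@0: {G} ∪ {A} = {A,G} (union, +1)
DLW@0: {T} ∪ {A,G} = {A,G,T} (union, +1)
DLSW@0: {A,G,T} ∪ {C} = {A,C,G,T} (union, +1)
DLSUW@0: {A,C,G,T} ∩ {G} = {G} (intersection, +0)
DGLSUW@0: {G} ∩ {G} = {G} (intersection, +0)
LW@1: {A} ∪ {G} = {A,G} (union, +1)
DLW@1: {T} ∪ {A,G} = {A,G,T} (union, +1)
DLSW@1: {A,G,T} ∪ {C} = {A,C,G,T} (union, +1)
DLSUW@1: {A,C,G,T} ∩ {C} = {C} (intersection, +0)
DGLSUW@1: {C} ∩ {C} = {C} (intersection, +0)
LW@2: {G} ∪ {A} = {A,G} (union, +1)
DLW@2: {C} ∪ {A,G} = {A,C,G} (union, +1)
DLSW@2: {A,C,G} ∩ {C} = {C} (intersection, +0)
DLSUW@2: {C} ∪ {T} = {C,T} (union, +1)
DGLSUW@2: {C,T} ∪ {G} = {C,G,T} (union, +1)
LW@3: {G} ∪ {A} = {A,G} (union, +1)
DLW@3: {A} ∩ {A,G} = {A} (intersection, +0)
DLSW@3: {A} ∪ {C} = {A,C} (union, +1)
DLSUW@3: {A,C} ∩ {C} = {C} (intersection, +0)
DGLSUW@3: {C} ∪ {T} = {C,T} (union, +1)
LW@4: {G} ∪ {A} = {A,G} (union, +1)
DLW@4: {T} ∪ {A,G} = {A,G,T} (union, +1)
DLSW@4: {A,G,T} ∪ {C} = {A,C,G,T} (union, +1)
DLSUW@4: {A,C,G,T} ∩ {A} = {A} (intersection, +0)
DGLSUW@4: {A} ∪ {T} = {A,T} (union, +1)
LW@5: {G} ∪ {T} = {G,T} (union, +1)
DLW@5: {G} ∩ {G,T} = {G} (intersection, +0)
DLSW@5: {G} ∪ {A} = {A,G} (union, +1)
DLSUW@5: {A,G} ∩ {A} = {A} (intersection, +0)
DGLSUW@5: {A} ∪ {G} = {A,G} (union, +1)
LW@6: {G} ∩ {G} = {G} (intersection, +0)
DLW@6: {A} ∪ {G} = {A,G} (union, +1)
DLSW@6: {A,G} ∪ {C} = {A,C,G} (union, +1)
DLSUW@6: {A,C,G} ∪ {T} = {A,C,G,T} (union, +1)
DGLSUW@6: {A,C,G,T} ∩ {T} = {T} (intersection, +0)
LW@7: {A} ∩ {A} = {A} (intersection, +0)
DLW@7: {T} ∪ {A} = {A,T} (union, +1)
DLSW@7: {A,T} ∩ {A} = {A} (intersection, +0)
DLSUW@7: {A} ∪ {G} = {A,G} (union, +1)
DGLSUW@7: {A,G} ∩ {G} = {G} (intersection, +0)
per-site changes: [3, 3, 4, 3, 4, 3, 3, 2]; total = 25

4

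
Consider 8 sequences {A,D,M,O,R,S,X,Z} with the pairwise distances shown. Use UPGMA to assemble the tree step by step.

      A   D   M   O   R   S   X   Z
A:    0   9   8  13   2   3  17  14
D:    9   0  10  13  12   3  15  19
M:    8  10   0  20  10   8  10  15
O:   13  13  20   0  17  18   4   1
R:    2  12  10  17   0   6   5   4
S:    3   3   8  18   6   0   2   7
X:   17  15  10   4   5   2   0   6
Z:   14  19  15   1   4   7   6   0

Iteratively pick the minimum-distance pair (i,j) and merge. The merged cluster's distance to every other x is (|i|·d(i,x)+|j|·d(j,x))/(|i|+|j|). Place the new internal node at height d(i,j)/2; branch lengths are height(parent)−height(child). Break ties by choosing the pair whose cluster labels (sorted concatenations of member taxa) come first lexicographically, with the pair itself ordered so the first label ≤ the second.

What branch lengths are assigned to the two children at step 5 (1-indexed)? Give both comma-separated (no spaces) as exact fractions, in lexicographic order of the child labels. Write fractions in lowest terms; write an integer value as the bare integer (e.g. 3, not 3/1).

iteration 1: select O,Z (d=1); attach at lengths (1/2, 1/2); label the merged cluster OZ
  updated: d(A,OZ)=27/2, d(D,OZ)=16, d(M,OZ)=35/2, d(OZ,R)=21/2, d(OZ,S)=25/2, d(OZ,X)=5
iteration 2: select A,R (d=2); attach at lengths (1, 1); label the merged cluster AR
  updated: d(AR,D)=21/2, d(AR,M)=9, d(AR,OZ)=12, d(AR,S)=9/2, d(AR,X)=11
iteration 3: select S,X (d=2); attach at lengths (1, 1); label the merged cluster SX
  updated: d(AR,SX)=31/4, d(D,SX)=9, d(M,SX)=9, d(OZ,SX)=35/4
iteration 4: select AR,SX (d=31/4); attach at lengths (23/8, 23/8); label the merged cluster ARSX
  updated: d(ARSX,D)=39/4, d(ARSX,M)=9, d(ARSX,OZ)=83/8
iteration 5: select ARSX,M (d=9); attach at lengths (5/8, 9/2); label the merged cluster AMRSX
  updated: d(AMRSX,D)=49/5, d(AMRSX,OZ)=59/5
iteration 6: select AMRSX,D (d=49/5); attach at lengths (2/5, 49/10); label the merged cluster ADMRSX
  updated: d(ADMRSX,OZ)=25/2
iteration 7: select ADMRSX,OZ (d=25/2); attach at lengths (27/20, 23/4); label the merged cluster ADMORSXZ
final tree: (((((A:1,R:1):23/8,(S:1,X:1):23/8):5/8,M:9/2):2/5,D:49/10):27/20,(O:1/2,Z:1/2):23/4)
total length: 1131/40

5/8,9/2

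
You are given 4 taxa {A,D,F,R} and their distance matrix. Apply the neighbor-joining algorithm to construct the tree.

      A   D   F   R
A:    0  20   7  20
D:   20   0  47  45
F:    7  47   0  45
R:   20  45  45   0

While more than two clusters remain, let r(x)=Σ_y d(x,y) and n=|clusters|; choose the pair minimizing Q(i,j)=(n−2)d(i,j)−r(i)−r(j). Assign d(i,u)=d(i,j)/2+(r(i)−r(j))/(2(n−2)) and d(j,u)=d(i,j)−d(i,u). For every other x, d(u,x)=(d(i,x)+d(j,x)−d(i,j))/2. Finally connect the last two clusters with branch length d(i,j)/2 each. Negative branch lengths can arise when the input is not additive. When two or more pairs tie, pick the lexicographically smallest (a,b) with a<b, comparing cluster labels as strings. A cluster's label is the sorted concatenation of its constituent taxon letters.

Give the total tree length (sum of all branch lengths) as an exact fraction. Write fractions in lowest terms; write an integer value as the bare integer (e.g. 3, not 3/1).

59

iteration 1: select A,F (d=7, Q=-132); attach at lengths (-19/2, 33/2); label the merged cluster AF
  updated: d(AF,D)=30, d(AF,R)=29
iteration 2: select AF,D (d=30, Q=-104); attach at lengths (7, 23); label the merged cluster ADF
  updated: d(ADF,R)=22
iteration 3: select ADF,R (d=22); attach at lengths (11, 11); label the merged cluster ADFR
final tree: (((A:-19/2,F:33/2):7,D:23):11,R:11)
total length: 59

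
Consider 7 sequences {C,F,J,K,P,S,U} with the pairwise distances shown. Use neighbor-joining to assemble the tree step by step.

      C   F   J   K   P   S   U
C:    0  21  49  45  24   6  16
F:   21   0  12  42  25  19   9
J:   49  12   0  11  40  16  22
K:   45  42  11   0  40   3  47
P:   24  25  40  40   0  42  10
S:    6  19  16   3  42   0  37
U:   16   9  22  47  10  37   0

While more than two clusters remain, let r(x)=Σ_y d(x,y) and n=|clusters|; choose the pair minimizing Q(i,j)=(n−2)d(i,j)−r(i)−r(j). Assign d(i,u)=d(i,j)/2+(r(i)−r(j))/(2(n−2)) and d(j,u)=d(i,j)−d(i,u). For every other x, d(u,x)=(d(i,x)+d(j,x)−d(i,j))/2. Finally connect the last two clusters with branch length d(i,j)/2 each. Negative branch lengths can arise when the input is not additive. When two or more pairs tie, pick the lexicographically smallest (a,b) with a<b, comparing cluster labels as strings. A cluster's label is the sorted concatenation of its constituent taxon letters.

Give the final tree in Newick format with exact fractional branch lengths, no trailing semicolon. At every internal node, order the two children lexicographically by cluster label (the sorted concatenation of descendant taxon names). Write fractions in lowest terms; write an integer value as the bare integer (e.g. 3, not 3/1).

(((C:45/4,(F:3/2,(J:19/4,(K:8,S:-5):29/4):13):29/4):15/4,P:161/16):-1/32,U:-1/32)

step 1: merge (K,S) at d=3, Q=-296; branch lengths K→8, S→-5; new cluster KS
  updated: d(C,KS)=24, d(F,KS)=29, d(J,KS)=12, d(KS,P)=79/2, d(KS,U)=81/2
step 2: merge (J,KS) at d=12, Q=-232; branch lengths J→19/4, KS→29/4; new cluster JKS
  updated: d(C,JKS)=61/2, d(F,JKS)=29/2, d(JKS,P)=135/4, d(JKS,U)=101/4
step 3: merge (F,JKS) at d=29/2, Q=-130; branch lengths F→3/2, JKS→13; new cluster FJKS
  updated: d(C,FJKS)=37/2, d(FJKS,P)=177/8, d(FJKS,U)=79/8
step 4: merge (C,FJKS) at d=37/2, Q=-72; branch lengths C→45/4, FJKS→29/4; new cluster CFJKS
  updated: d(CFJKS,P)=221/16, d(CFJKS,U)=59/16
step 5: merge (CFJKS,P) at d=221/16, Q=-55/2; branch lengths CFJKS→15/4, P→161/16; new cluster CFJKPS
  updated: d(CFJKPS,U)=-1/16
step 6: merge (CFJKPS,U) at d=-1/16; branch lengths CFJKPS→-1/32, U→-1/32; new cluster CFJKPSU
final tree: (((C:45/4,(F:3/2,(J:19/4,(K:8,S:-5):29/4):13):29/4):15/4,P:161/16):-1/32,U:-1/32)
total length: 247/4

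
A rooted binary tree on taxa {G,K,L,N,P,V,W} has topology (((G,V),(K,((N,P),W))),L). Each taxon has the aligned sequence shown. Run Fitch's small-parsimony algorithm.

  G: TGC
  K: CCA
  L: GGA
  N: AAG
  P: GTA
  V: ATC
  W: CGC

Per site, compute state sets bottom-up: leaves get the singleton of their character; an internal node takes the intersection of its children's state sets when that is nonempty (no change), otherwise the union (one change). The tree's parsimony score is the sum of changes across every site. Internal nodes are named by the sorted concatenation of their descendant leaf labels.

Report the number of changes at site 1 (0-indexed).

[col 0] GV: children G:{T}, V:{A} ∪→ {A,T}; cost 1
[col 0] NP: children N:{A}, P:{G} ∪→ {A,G}; cost 1
[col 0] NPW: children NP:{A,G}, W:{C} ∪→ {A,C,G}; cost 1
[col 0] KNPW: children K:{C}, NPW:{A,C,G} ∩→ {C}; cost 0
[col 0] GKNPVW: children GV:{A,T}, KNPW:{C} ∪→ {A,C,T}; cost 1
[col 0] GKLNPVW: children GKNPVW:{A,C,T}, L:{G} ∪→ {A,C,G,T}; cost 1
[col 1] GV: children G:{G}, V:{T} ∪→ {G,T}; cost 1
[col 1] NP: children N:{A}, P:{T} ∪→ {A,T}; cost 1
[col 1] NPW: children NP:{A,T}, W:{G} ∪→ {A,G,T}; cost 1
[col 1] KNPW: children K:{C}, NPW:{A,G,T} ∪→ {A,C,G,T}; cost 1
[col 1] GKNPVW: children GV:{G,T}, KNPW:{A,C,G,T} ∩→ {G,T}; cost 0
[col 1] GKLNPVW: children GKNPVW:{G,T}, L:{G} ∩→ {G}; cost 0
[col 2] GV: children G:{C}, V:{C} ∩→ {C}; cost 0
[col 2] NP: children N:{G}, P:{A} ∪→ {A,G}; cost 1
[col 2] NPW: children NP:{A,G}, W:{C} ∪→ {A,C,G}; cost 1
[col 2] KNPW: children K:{A}, NPW:{A,C,G} ∩→ {A}; cost 0
[col 2] GKNPVW: children GV:{C}, KNPW:{A} ∪→ {A,C}; cost 1
[col 2] GKLNPVW: children GKNPVW:{A,C}, L:{A} ∩→ {A}; cost 0
per-site changes: [5, 4, 3]; total = 12

4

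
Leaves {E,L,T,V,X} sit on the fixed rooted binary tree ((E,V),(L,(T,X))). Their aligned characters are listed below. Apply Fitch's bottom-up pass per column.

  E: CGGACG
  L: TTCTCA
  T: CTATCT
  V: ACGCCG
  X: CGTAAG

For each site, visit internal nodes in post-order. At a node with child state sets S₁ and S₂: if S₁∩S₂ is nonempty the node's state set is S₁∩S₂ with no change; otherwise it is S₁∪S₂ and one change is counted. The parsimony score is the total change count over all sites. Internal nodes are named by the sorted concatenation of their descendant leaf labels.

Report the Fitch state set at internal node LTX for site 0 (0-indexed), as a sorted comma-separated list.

EV@0: {C} ∪ {A} = {A,C} (union, +1)
TX@0: {C} ∩ {C} = {C} (intersection, +0)
LTX@0: {T} ∪ {C} = {C,T} (union, +1)
ELTVX@0: {A,C} ∩ {C,T} = {C} (intersection, +0)
EV@1: {G} ∪ {C} = {C,G} (union, +1)
TX@1: {T} ∪ {G} = {G,T} (union, +1)
LTX@1: {T} ∩ {G,T} = {T} (intersection, +0)
ELTVX@1: {C,G} ∪ {T} = {C,G,T} (union, +1)
EV@2: {G} ∩ {G} = {G} (intersection, +0)
TX@2: {A} ∪ {T} = {A,T} (union, +1)
LTX@2: {C} ∪ {A,T} = {A,C,T} (union, +1)
ELTVX@2: {G} ∪ {A,C,T} = {A,C,G,T} (union, +1)
EV@3: {A} ∪ {C} = {A,C} (union, +1)
TX@3: {T} ∪ {A} = {A,T} (union, +1)
LTX@3: {T} ∩ {A,T} = {T} (intersection, +0)
ELTVX@3: {A,C} ∪ {T} = {A,C,T} (union, +1)
EV@4: {C} ∩ {C} = {C} (intersection, +0)
TX@4: {C} ∪ {A} = {A,C} (union, +1)
LTX@4: {C} ∩ {A,C} = {C} (intersection, +0)
ELTVX@4: {C} ∩ {C} = {C} (intersection, +0)
EV@5: {G} ∩ {G} = {G} (intersection, +0)
TX@5: {T} ∪ {G} = {G,T} (union, +1)
LTX@5: {A} ∪ {G,T} = {A,G,T} (union, +1)
ELTVX@5: {G} ∩ {A,G,T} = {G} (intersection, +0)
per-site changes: [2, 3, 3, 3, 1, 2]; total = 14

C,T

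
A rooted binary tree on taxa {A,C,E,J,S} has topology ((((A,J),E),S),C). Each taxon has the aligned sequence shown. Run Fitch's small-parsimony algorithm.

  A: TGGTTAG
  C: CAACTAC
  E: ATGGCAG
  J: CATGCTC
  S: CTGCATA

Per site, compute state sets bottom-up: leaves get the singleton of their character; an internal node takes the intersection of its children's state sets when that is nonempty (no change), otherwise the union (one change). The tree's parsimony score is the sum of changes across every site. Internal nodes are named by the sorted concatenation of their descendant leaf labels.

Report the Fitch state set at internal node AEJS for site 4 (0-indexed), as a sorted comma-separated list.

A,C

site 0, node AJ: A={T} ∪ J={C} → {C,T} (+1)
site 0, node AEJ: AJ={C,T} ∪ E={A} → {A,C,T} (+1)
site 0, node AEJS: AEJ={A,C,T} ∩ S={C} → {C} (+0)
site 0, node ACEJS: AEJS={C} ∩ C={C} → {C} (+0)
site 1, node AJ: A={G} ∪ J={A} → {A,G} (+1)
site 1, node AEJ: AJ={A,G} ∪ E={T} → {A,G,T} (+1)
site 1, node AEJS: AEJ={A,G,T} ∩ S={T} → {T} (+0)
site 1, node ACEJS: AEJS={T} ∪ C={A} → {A,T} (+1)
site 2, node AJ: A={G} ∪ J={T} → {G,T} (+1)
site 2, node AEJ: AJ={G,T} ∩ E={G} → {G} (+0)
site 2, node AEJS: AEJ={G} ∩ S={G} → {G} (+0)
site 2, node ACEJS: AEJS={G} ∪ C={A} → {A,G} (+1)
site 3, node AJ: A={T} ∪ J={G} → {G,T} (+1)
site 3, node AEJ: AJ={G,T} ∩ E={G} → {G} (+0)
site 3, node AEJS: AEJ={G} ∪ S={C} → {C,G} (+1)
site 3, node ACEJS: AEJS={C,G} ∩ C={C} → {C} (+0)
site 4, node AJ: A={T} ∪ J={C} → {C,T} (+1)
site 4, node AEJ: AJ={C,T} ∩ E={C} → {C} (+0)
site 4, node AEJS: AEJ={C} ∪ S={A} → {A,C} (+1)
site 4, node ACEJS: AEJS={A,C} ∪ C={T} → {A,C,T} (+1)
site 5, node AJ: A={A} ∪ J={T} → {A,T} (+1)
site 5, node AEJ: AJ={A,T} ∩ E={A} → {A} (+0)
site 5, node AEJS: AEJ={A} ∪ S={T} → {A,T} (+1)
site 5, node ACEJS: AEJS={A,T} ∩ C={A} → {A} (+0)
site 6, node AJ: A={G} ∪ J={C} → {C,G} (+1)
site 6, node AEJ: AJ={C,G} ∩ E={G} → {G} (+0)
site 6, node AEJS: AEJ={G} ∪ S={A} → {A,G} (+1)
site 6, node ACEJS: AEJS={A,G} ∪ C={C} → {A,C,G} (+1)
per-site changes: [2, 3, 2, 2, 3, 2, 3]; total = 17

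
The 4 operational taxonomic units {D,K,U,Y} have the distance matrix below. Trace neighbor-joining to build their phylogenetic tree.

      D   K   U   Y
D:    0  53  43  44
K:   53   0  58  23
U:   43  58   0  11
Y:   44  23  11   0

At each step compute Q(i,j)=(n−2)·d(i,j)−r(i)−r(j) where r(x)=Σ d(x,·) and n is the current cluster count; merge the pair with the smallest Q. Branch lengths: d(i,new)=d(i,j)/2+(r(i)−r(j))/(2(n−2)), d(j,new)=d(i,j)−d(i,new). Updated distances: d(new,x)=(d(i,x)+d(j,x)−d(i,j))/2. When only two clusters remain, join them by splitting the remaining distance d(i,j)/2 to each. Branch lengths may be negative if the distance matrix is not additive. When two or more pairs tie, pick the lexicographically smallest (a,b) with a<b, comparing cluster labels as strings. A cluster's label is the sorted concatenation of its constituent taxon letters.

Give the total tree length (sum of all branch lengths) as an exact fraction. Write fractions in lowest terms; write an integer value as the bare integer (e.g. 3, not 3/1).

74

1. join D+K (d=53, Q=-168) ⇒ DK; edges |D|=28, |K|=25
  updated: d(DK,U)=24, d(DK,Y)=7
2. join DK+U (d=24, Q=-42) ⇒ DKU; edges |DK|=10, |U|=14
  updated: d(DKU,Y)=-3
3. join DKU+Y (d=-3) ⇒ DKUY; edges |DKU|=-3/2, |Y|=-3/2
final tree: (((D:28,K:25):10,U:14):-3/2,Y:-3/2)
total length: 74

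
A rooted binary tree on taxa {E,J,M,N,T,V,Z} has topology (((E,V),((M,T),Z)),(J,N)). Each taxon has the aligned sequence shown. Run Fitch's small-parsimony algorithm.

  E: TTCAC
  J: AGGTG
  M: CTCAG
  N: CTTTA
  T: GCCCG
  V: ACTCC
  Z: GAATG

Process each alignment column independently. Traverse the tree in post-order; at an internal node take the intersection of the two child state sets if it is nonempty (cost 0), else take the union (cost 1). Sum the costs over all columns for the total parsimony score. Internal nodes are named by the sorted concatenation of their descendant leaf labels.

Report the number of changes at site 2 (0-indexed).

4

site 0, node EV: E={T} ∪ V={A} → {A,T} (+1)
site 0, node MT: M={C} ∪ T={G} → {C,G} (+1)
site 0, node MTZ: MT={C,G} ∩ Z={G} → {G} (+0)
site 0, node EMTVZ: EV={A,T} ∪ MTZ={G} → {A,G,T} (+1)
site 0, node JN: J={A} ∪ N={C} → {A,C} (+1)
site 0, node EJMNTVZ: EMTVZ={A,G,T} ∩ JN={A,C} → {A} (+0)
site 1, node EV: E={T} ∪ V={C} → {C,T} (+1)
site 1, node MT: M={T} ∪ T={C} → {C,T} (+1)
site 1, node MTZ: MT={C,T} ∪ Z={A} → {A,C,T} (+1)
site 1, node EMTVZ: EV={C,T} ∩ MTZ={A,C,T} → {C,T} (+0)
site 1, node JN: J={G} ∪ N={T} → {G,T} (+1)
site 1, node EJMNTVZ: EMTVZ={C,T} ∩ JN={G,T} → {T} (+0)
site 2, node EV: E={C} ∪ V={T} → {C,T} (+1)
site 2, node MT: M={C} ∩ T={C} → {C} (+0)
site 2, node MTZ: MT={C} ∪ Z={A} → {A,C} (+1)
site 2, node EMTVZ: EV={C,T} ∩ MTZ={A,C} → {C} (+0)
site 2, node JN: J={G} ∪ N={T} → {G,T} (+1)
site 2, node EJMNTVZ: EMTVZ={C} ∪ JN={G,T} → {C,G,T} (+1)
site 3, node EV: E={A} ∪ V={C} → {A,C} (+1)
site 3, node MT: M={A} ∪ T={C} → {A,C} (+1)
site 3, node MTZ: MT={A,C} ∪ Z={T} → {A,C,T} (+1)
site 3, node EMTVZ: EV={A,C} ∩ MTZ={A,C,T} → {A,C} (+0)
site 3, node JN: J={T} ∩ N={T} → {T} (+0)
site 3, node EJMNTVZ: EMTVZ={A,C} ∪ JN={T} → {A,C,T} (+1)
site 4, node EV: E={C} ∩ V={C} → {C} (+0)
site 4, node MT: M={G} ∩ T={G} → {G} (+0)
site 4, node MTZ: MT={G} ∩ Z={G} → {G} (+0)
site 4, node EMTVZ: EV={C} ∪ MTZ={G} → {C,G} (+1)
site 4, node JN: J={G} ∪ N={A} → {A,G} (+1)
site 4, node EJMNTVZ: EMTVZ={C,G} ∩ JN={A,G} → {G} (+0)
per-site changes: [4, 4, 4, 4, 2]; total = 18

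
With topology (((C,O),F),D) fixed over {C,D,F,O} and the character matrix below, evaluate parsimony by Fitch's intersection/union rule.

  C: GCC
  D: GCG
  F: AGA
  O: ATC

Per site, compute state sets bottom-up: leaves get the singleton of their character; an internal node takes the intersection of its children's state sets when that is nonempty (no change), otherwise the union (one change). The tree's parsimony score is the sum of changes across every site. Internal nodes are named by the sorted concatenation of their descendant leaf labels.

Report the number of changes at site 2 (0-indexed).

2

site 0, node CO: C={G} ∪ O={A} → {A,G} (+1)
site 0, node CFO: CO={A,G} ∩ F={A} → {A} (+0)
site 0, node CDFO: CFO={A} ∪ D={G} → {A,G} (+1)
site 1, node CO: C={C} ∪ O={T} → {C,T} (+1)
site 1, node CFO: CO={C,T} ∪ F={G} → {C,G,T} (+1)
site 1, node CDFO: CFO={C,G,T} ∩ D={C} → {C} (+0)
site 2, node CO: C={C} ∩ O={C} → {C} (+0)
site 2, node CFO: CO={C} ∪ F={A} → {A,C} (+1)
site 2, node CDFO: CFO={A,C} ∪ D={G} → {A,C,G} (+1)
per-site changes: [2, 2, 2]; total = 6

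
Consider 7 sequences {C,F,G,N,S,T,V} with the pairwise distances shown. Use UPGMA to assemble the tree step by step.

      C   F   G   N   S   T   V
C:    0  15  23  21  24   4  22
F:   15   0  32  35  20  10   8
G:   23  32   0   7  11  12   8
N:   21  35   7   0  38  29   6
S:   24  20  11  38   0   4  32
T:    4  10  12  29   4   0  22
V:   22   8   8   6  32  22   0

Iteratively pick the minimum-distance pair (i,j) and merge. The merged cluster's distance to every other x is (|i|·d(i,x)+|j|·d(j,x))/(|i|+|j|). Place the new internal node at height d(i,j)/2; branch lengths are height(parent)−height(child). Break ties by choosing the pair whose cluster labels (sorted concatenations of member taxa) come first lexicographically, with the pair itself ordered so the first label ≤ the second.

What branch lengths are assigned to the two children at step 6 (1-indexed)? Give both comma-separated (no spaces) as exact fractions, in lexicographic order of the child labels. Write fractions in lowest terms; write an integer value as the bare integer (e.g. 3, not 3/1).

31/8,65/8

iteration 1: select C,T (d=4); attach at lengths (2, 2); label the merged cluster CT
  updated: d(CT,F)=25/2, d(CT,G)=35/2, d(CT,N)=25, d(CT,S)=14, d(CT,V)=22
iteration 2: select N,V (d=6); attach at lengths (3, 3); label the merged cluster NV
  updated: d(CT,NV)=47/2, d(F,NV)=43/2, d(G,NV)=15/2, d(NV,S)=35
iteration 3: select G,NV (d=15/2); attach at lengths (15/4, 3/4); label the merged cluster GNV
  updated: d(CT,GNV)=43/2, d(F,GNV)=25, d(GNV,S)=27
iteration 4: select CT,F (d=25/2); attach at lengths (17/4, 25/4); label the merged cluster CFT
  updated: d(CFT,GNV)=68/3, d(CFT,S)=16
iteration 5: select CFT,S (d=16); attach at lengths (7/4, 8); label the merged cluster CFST
  updated: d(CFST,GNV)=95/4
iteration 6: select CFST,GNV (d=95/4); attach at lengths (31/8, 65/8); label the merged cluster CFGNSTV
final tree: ((((C:2,T:2):17/4,F:25/4):7/4,S:8):31/8,(G:15/4,(N:3,V:3):3/4):65/8)
total length: 187/4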